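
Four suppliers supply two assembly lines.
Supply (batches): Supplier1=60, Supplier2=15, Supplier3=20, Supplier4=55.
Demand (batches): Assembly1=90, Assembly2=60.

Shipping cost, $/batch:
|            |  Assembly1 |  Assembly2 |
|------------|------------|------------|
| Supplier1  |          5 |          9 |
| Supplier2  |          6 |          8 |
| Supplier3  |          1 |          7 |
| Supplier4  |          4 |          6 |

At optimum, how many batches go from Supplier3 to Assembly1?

20

Optimal shipments:
  Supplier1 to Assembly1: 60 × $5 = $300
  Supplier2 to Assembly1: 10 × $6 = $60
  Supplier2 to Assembly2: 5 × $8 = $40
  Supplier3 to Assembly1: 20 × $1 = $20
  Supplier4 to Assembly2: 55 × $6 = $330
Total cost = $750.
So Supplier3→Assembly1 carries 20 batches.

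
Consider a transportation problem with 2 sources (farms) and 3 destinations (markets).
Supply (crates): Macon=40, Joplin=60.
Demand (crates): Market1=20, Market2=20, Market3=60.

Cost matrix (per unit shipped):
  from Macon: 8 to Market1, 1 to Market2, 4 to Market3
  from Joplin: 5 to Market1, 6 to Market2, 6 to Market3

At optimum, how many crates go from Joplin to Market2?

Solving gives:
  Macon→Market2: 20 crates
  Macon→Market3: 20 crates
  Joplin→Market1: 20 crates
  Joplin→Market3: 40 crates
Total cost = 440.
The route Joplin→Market2 is not used.

0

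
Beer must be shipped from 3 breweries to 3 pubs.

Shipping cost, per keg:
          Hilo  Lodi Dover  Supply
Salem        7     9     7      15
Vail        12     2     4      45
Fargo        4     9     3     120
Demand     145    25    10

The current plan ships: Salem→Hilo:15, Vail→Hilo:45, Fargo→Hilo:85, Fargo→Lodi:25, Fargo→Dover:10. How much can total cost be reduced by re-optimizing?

445

Current plan cost = 15·7 + 45·12 + 85·4 + 25·9 + 10·3 = 1240.
Optimal plan:
  Salem->Hilo: 15 × 7 = 105
  Vail->Hilo: 10 × 12 = 120
  Vail->Lodi: 25 × 2 = 50
  Vail->Dover: 10 × 4 = 40
  Fargo->Hilo: 120 × 4 = 480
Optimal cost = 795.
Saving = 1240 − 795 = 445.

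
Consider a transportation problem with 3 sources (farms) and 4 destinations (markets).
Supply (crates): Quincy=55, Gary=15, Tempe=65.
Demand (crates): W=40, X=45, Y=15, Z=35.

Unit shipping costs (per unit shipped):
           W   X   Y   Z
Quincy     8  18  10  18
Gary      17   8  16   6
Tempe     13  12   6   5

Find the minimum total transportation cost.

1125

An optimal shipping plan:
  Quincy->W: 40 crates
  Quincy->Y: 15 crates
  Gary->X: 15 crates
  Tempe->X: 30 crates
  Tempe->Z: 35 crates
Total cost = 1125.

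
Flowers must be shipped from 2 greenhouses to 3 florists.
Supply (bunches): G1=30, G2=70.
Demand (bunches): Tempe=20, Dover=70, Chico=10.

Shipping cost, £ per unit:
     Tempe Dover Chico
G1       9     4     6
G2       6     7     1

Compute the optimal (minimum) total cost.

530

An optimal shipping plan:
  G1->Dover: 30 × £4 = £120
  G2->Tempe: 20 × £6 = £120
  G2->Dover: 40 × £7 = £280
  G2->Chico: 10 × £1 = £10
Total = 120 + 120 + 280 + 10 = £530.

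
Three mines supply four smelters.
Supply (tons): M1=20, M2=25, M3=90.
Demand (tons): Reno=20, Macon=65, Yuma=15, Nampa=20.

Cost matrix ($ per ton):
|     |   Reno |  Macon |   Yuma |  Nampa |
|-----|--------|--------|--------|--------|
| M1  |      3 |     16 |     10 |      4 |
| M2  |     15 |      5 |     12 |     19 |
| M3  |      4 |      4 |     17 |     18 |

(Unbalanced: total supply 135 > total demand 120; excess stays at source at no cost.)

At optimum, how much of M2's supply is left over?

An optimal plan:
  M1 to Nampa: 20 × $4 = $80
  M2 to Yuma: 15 × $12 = $180
  M3 to Reno: 20 × $4 = $80
  M3 to Macon: 65 × $4 = $260
Total cost = $600.
M2 ships 15 of its 25, leaving 10.

10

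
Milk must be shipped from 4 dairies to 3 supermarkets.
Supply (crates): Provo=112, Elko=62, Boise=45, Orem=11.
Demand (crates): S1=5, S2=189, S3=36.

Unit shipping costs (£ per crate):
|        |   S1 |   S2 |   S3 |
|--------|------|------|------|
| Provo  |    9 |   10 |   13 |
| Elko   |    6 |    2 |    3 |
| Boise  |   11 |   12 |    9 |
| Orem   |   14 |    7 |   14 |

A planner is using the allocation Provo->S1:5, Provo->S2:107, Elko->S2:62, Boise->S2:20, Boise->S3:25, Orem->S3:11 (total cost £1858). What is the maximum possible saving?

110

Current plan cost = 5·9 + 107·10 + 62·2 + 20·12 + 25·9 + 11·14 = £1858.
Optimal plan:
  Provo–S2: 112 crates
  Elko–S2: 62 crates
  Boise–S1: 5 crates
  Boise–S2: 4 crates
  Boise–S3: 36 crates
  Orem–S2: 11 crates
Optimal cost = £1748.
Saving = 1858 − 1748 = £110.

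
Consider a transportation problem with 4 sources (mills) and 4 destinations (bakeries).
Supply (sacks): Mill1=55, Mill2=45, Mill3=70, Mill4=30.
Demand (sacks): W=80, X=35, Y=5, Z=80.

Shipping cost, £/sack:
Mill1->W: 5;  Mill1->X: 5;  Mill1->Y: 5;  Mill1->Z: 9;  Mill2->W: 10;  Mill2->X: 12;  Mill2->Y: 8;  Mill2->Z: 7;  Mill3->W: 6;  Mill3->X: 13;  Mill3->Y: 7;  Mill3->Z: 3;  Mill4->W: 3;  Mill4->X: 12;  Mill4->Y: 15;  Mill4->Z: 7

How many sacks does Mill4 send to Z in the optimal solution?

The minimum-cost plan:
  Mill1–W: 20 sacks
  Mill1–X: 35 sacks
  Mill2–Y: 5 sacks
  Mill2–Z: 40 sacks
  Mill3–W: 30 sacks
  Mill3–Z: 40 sacks
  Mill4–W: 30 sacks
Total cost = £985.
The route Mill4→Z is not used.

0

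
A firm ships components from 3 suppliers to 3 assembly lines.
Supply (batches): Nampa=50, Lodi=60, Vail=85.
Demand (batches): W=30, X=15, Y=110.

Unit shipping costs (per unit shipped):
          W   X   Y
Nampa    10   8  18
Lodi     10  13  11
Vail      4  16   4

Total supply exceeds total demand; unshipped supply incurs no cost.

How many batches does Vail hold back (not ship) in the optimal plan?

Minimum-cost shipments:
  Nampa->X: 15 batches
  Lodi->W: 30 batches
  Lodi->Y: 25 batches
  Vail->Y: 85 batches
Total cost = 1035.
Vail ships 85 of its 85, leaving 0.

0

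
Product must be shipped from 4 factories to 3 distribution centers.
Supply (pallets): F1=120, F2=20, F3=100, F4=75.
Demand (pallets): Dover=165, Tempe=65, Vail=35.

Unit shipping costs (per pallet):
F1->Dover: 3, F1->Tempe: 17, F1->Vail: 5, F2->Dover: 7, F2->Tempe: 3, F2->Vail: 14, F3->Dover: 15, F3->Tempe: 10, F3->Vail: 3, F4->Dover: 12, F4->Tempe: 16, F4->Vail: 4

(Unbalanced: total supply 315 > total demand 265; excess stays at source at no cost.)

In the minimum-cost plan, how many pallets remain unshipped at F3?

20

Minimum-cost shipments:
  F1→Dover: 120 × 3 = 360
  F2→Tempe: 20 × 3 = 60
  F3→Tempe: 45 × 10 = 450
  F3→Vail: 35 × 3 = 105
  F4→Dover: 45 × 12 = 540
Total cost = 1515.
F3 ships 80 of its 100, leaving 20.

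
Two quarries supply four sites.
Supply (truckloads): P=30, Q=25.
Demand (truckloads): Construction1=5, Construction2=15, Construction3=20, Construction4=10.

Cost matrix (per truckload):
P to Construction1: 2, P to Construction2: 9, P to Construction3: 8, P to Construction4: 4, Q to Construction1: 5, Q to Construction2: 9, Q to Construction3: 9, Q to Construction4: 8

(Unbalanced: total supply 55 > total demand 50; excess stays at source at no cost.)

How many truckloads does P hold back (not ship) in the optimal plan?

Minimum-cost shipments:
  P to Construction1: 5 truckloads
  P to Construction3: 15 truckloads
  P to Construction4: 10 truckloads
  Q to Construction2: 15 truckloads
  Q to Construction3: 5 truckloads
Total cost = 350.
P ships 30 of its 30, leaving 0.

0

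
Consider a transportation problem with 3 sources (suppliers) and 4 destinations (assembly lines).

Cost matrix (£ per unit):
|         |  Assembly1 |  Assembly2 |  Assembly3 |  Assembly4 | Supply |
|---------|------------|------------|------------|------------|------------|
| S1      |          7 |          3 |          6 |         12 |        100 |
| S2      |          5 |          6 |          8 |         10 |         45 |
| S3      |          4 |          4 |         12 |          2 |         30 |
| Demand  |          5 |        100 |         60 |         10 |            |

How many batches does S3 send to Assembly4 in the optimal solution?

The minimum-cost plan:
  S1–Assembly2: 85 × £3 = £255
  S1–Assembly3: 15 × £6 = £90
  S2–Assembly3: 45 × £8 = £360
  S3–Assembly1: 5 × £4 = £20
  S3–Assembly2: 15 × £4 = £60
  S3–Assembly4: 10 × £2 = £20
Total cost = £805.
So S3→Assembly4 carries 10 batches.

10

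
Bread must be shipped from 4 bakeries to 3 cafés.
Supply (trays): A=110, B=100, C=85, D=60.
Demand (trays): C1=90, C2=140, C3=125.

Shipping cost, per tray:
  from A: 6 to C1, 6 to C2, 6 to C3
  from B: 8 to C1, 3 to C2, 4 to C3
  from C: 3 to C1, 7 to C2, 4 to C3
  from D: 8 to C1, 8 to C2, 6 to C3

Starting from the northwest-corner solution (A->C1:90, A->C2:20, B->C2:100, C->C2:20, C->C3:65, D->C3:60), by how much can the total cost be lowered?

Current plan cost = 90·6 + 20·6 + 100·3 + 20·7 + 65·4 + 60·6 = 1720.
Optimal plan:
  A->C1: 5 trays
  A->C2: 40 trays
  A->C3: 65 trays
  B->C2: 100 trays
  C->C1: 85 trays
  D->C3: 60 trays
Optimal cost = 1575.
Saving = 1720 − 1575 = 145.

145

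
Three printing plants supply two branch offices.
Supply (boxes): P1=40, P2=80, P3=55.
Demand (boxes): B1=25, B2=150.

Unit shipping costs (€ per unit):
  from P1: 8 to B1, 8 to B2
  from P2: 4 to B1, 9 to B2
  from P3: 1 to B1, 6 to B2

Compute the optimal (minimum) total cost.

Optimal allocation:
  P1–B2: 40 boxes
  P2–B1: 25 boxes
  P2–B2: 55 boxes
  P3–B2: 55 boxes
Total cost = €1245.

1245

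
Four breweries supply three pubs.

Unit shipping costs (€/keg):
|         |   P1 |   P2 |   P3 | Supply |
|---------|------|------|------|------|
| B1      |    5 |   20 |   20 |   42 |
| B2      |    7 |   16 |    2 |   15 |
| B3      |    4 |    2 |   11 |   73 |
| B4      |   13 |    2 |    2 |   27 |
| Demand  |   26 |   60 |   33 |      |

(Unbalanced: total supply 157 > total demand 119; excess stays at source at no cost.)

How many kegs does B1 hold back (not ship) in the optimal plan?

Minimum-cost shipments:
  B1 to P1: 4 kegs
  B2 to P3: 15 kegs
  B3 to P1: 22 kegs
  B3 to P2: 51 kegs
  B4 to P2: 9 kegs
  B4 to P3: 18 kegs
Total cost = €294.
B1 ships 4 of its 42, leaving 38.

38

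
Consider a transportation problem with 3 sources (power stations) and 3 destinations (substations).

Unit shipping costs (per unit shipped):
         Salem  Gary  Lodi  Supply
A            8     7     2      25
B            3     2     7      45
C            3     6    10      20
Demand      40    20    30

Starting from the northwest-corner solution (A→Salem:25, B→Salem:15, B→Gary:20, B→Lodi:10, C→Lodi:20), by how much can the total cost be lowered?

310

Current plan cost = 25·8 + 15·3 + 20·2 + 10·7 + 20·10 = 555.
Optimal plan:
  A->Lodi: 25 × 2 = 50
  B->Salem: 20 × 3 = 60
  B->Gary: 20 × 2 = 40
  B->Lodi: 5 × 7 = 35
  C->Salem: 20 × 3 = 60
Optimal cost = 245.
Saving = 555 − 245 = 310.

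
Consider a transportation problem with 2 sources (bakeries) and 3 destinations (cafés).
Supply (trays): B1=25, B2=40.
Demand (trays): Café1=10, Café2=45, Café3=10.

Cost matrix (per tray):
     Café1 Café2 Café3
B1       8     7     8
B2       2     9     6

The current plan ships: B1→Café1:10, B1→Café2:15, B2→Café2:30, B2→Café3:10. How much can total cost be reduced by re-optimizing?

80

Current plan cost = 10·8 + 15·7 + 30·9 + 10·6 = 515.
Optimal plan:
  B1 to Café2: 25 × 7 = 175
  B2 to Café1: 10 × 2 = 20
  B2 to Café2: 20 × 9 = 180
  B2 to Café3: 10 × 6 = 60
Optimal cost = 435.
Saving = 515 − 435 = 80.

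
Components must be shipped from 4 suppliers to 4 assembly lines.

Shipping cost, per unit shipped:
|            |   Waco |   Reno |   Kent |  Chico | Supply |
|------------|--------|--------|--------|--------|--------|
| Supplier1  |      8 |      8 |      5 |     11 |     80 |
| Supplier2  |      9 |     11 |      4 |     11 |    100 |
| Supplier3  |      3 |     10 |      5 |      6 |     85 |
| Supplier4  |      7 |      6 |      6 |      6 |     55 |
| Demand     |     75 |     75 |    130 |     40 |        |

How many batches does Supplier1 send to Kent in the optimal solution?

The minimum-cost plan:
  Supplier1→Reno: 50 × 8 = 400
  Supplier1→Kent: 30 × 5 = 150
  Supplier2→Kent: 100 × 4 = 400
  Supplier3→Waco: 75 × 3 = 225
  Supplier3→Chico: 10 × 6 = 60
  Supplier4→Reno: 25 × 6 = 150
  Supplier4→Chico: 30 × 6 = 180
Total cost = 1565.
So Supplier1→Kent carries 30 batches.

30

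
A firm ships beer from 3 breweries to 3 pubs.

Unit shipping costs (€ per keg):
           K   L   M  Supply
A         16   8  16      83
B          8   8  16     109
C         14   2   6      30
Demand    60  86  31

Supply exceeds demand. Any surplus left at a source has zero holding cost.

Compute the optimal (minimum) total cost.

One minimum-cost allocation:
  A->L: 83 × €8 = €664
  B->K: 60 × €8 = €480
  B->L: 3 × €8 = €24
  B->M: 1 × €16 = €16
  C->M: 30 × €6 = €180
Total = 664 + 480 + 24 + 16 + 180 = €1364.
(Supply check: A ships 83; B ships 64; C ships 30.)

1364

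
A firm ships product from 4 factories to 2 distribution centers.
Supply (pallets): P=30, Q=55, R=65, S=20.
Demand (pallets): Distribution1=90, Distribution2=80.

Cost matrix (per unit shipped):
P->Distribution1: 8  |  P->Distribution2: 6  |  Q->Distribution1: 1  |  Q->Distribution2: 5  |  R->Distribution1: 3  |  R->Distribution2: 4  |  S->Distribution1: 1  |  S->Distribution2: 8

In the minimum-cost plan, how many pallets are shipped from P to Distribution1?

The minimum-cost plan:
  P→Distribution2: 30 × 6 = 180
  Q→Distribution1: 55 × 1 = 55
  R→Distribution1: 15 × 3 = 45
  R→Distribution2: 50 × 4 = 200
  S→Distribution1: 20 × 1 = 20
Total cost = 500.
The route P→Distribution1 is not used.

0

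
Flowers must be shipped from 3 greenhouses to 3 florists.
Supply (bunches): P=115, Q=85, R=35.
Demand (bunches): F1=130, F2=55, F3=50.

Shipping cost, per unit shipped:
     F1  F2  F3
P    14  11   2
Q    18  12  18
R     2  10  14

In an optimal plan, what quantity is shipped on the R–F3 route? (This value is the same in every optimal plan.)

0

Solving gives:
  P→F1: 65 × 14 = 910
  P→F3: 50 × 2 = 100
  Q→F1: 30 × 18 = 540
  Q→F2: 55 × 12 = 660
  R→F1: 35 × 2 = 70
Total cost = 2280.
The route R→F3 is not used.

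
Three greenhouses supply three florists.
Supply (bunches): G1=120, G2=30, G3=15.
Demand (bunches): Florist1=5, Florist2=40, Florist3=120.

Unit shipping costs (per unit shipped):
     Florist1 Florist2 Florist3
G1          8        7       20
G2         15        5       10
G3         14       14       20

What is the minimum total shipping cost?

Optimal allocation:
  G1→Florist1: 5 × 8 = 40
  G1→Florist2: 40 × 7 = 280
  G1→Florist3: 75 × 20 = 1500
  G2→Florist3: 30 × 10 = 300
  G3→Florist3: 15 × 20 = 300
Total = 40 + 280 + 1500 + 300 + 300 = 2420.

2420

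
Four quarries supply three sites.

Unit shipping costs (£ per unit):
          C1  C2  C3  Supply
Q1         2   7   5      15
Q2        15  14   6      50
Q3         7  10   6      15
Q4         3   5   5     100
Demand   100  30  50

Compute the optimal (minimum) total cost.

An optimal shipping plan:
  Q1 to C1: 15 × £2 = £30
  Q2 to C3: 50 × £6 = £300
  Q3 to C1: 15 × £7 = £105
  Q4 to C1: 70 × £3 = £210
  Q4 to C2: 30 × £5 = £150
Total = 30 + 300 + 105 + 210 + 150 = £795.
(Supply check: Q1 ships 15; Q2 ships 50; Q3 ships 15; Q4 ships 100.)

795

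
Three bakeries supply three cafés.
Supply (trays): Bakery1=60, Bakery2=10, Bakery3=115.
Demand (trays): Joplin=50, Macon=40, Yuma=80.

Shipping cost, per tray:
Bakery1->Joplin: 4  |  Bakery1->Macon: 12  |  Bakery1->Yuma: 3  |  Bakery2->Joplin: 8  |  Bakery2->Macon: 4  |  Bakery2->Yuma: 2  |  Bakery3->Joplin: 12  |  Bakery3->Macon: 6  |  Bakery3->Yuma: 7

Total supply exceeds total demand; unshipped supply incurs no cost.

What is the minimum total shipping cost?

A cheapest plan:
  Bakery1–Joplin: 50 × 4 = 200
  Bakery1–Yuma: 10 × 3 = 30
  Bakery2–Yuma: 10 × 2 = 20
  Bakery3–Macon: 40 × 6 = 240
  Bakery3–Yuma: 60 × 7 = 420
Total = 200 + 30 + 20 + 240 + 420 = 910.

910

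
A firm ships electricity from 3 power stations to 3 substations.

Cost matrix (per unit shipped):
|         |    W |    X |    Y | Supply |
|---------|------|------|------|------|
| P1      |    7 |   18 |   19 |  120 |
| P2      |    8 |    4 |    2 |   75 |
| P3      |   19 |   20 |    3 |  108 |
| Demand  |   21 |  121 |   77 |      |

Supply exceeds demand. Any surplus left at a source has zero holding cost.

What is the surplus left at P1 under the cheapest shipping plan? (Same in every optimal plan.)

53

An optimal plan:
  P1→W: 21 × 7 = 147
  P1→X: 46 × 18 = 828
  P2→X: 75 × 4 = 300
  P3→Y: 77 × 3 = 231
Total cost = 1506.
P1 ships 67 of its 120, leaving 53.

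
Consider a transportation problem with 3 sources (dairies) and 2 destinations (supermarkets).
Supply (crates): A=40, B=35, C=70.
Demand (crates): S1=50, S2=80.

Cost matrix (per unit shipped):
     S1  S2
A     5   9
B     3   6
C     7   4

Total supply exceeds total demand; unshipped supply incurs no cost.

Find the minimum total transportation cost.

540

An optimal shipping plan:
  A–S1: 25 × 5 = 125
  B–S1: 25 × 3 = 75
  B–S2: 10 × 6 = 60
  C–S2: 70 × 4 = 280
Total = 125 + 75 + 60 + 280 = 540.
(Supply check: A ships 25; B ships 35; C ships 70.)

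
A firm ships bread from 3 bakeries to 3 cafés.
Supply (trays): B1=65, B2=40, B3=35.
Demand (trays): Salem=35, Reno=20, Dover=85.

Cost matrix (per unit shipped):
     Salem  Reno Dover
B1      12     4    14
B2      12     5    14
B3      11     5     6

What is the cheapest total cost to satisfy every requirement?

1410

Optimal allocation:
  B1 to Reno: 20 × 4 = 80
  B1 to Dover: 45 × 14 = 630
  B2 to Salem: 35 × 12 = 420
  B2 to Dover: 5 × 14 = 70
  B3 to Dover: 35 × 6 = 210
Total = 80 + 630 + 420 + 70 + 210 = 1410.
(Supply check: B1 ships 65; B2 ships 40; B3 ships 35.)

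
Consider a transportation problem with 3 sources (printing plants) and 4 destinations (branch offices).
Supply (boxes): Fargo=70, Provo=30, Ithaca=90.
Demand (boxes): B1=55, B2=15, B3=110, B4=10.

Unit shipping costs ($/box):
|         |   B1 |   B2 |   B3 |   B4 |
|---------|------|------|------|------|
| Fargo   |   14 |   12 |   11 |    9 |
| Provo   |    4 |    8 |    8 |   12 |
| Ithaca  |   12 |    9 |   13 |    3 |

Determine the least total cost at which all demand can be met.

An optimal shipping plan:
  Fargo–B3: 70 × $11 = $770
  Provo–B1: 30 × $4 = $120
  Ithaca–B1: 25 × $12 = $300
  Ithaca–B2: 15 × $9 = $135
  Ithaca–B3: 40 × $13 = $520
  Ithaca–B4: 10 × $3 = $30
Total = 770 + 120 + 300 + 135 + 520 + 30 = $1875.
(Supply check: Fargo ships 70; Provo ships 30; Ithaca ships 90.)

1875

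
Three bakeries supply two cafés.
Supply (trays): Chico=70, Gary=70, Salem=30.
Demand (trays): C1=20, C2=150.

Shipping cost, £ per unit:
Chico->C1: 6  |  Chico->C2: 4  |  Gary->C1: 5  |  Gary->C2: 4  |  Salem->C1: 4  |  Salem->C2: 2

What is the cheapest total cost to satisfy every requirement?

A cheapest plan:
  Chico to C2: 70 × £4 = £280
  Gary to C1: 20 × £5 = £100
  Gary to C2: 50 × £4 = £200
  Salem to C2: 30 × £2 = £60
Total = 280 + 100 + 200 + 60 = £640.

640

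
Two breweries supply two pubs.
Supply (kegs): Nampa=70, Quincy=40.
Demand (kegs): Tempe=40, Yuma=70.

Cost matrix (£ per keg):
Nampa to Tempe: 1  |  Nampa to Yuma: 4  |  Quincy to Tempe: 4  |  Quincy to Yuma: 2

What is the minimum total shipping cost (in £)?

One minimum-cost allocation:
  Nampa→Tempe: 40 × £1 = £40
  Nampa→Yuma: 30 × £4 = £120
  Quincy→Yuma: 40 × £2 = £80
Total = 40 + 120 + 80 = £240.
(Supply check: Nampa ships 70; Quincy ships 40.)

240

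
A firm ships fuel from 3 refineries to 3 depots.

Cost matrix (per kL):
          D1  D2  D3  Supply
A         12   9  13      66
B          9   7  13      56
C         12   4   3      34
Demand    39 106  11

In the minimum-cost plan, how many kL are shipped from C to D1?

0

The minimum-cost plan:
  A->D2: 66 × 9 = 594
  B->D1: 39 × 9 = 351
  B->D2: 17 × 7 = 119
  C->D2: 23 × 4 = 92
  C->D3: 11 × 3 = 33
Total cost = 1189.
The route C→D1 is not used.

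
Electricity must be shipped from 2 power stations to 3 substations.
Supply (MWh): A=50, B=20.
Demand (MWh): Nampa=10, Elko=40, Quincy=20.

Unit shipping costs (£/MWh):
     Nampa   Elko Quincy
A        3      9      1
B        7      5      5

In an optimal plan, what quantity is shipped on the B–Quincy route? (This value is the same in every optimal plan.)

Solving gives:
  A to Nampa: 10 × £3 = £30
  A to Elko: 20 × £9 = £180
  A to Quincy: 20 × £1 = £20
  B to Elko: 20 × £5 = £100
Total cost = £330.
The route B→Quincy is not used.

0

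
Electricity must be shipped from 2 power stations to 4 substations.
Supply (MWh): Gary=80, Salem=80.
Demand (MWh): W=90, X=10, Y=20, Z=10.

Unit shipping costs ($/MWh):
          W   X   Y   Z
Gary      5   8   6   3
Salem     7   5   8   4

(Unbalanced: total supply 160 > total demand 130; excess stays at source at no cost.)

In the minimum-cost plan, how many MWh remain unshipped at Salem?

30

Minimum-cost shipments:
  Gary→W: 60 × $5 = $300
  Gary→Y: 20 × $6 = $120
  Salem→W: 30 × $7 = $210
  Salem→X: 10 × $5 = $50
  Salem→Z: 10 × $4 = $40
Total cost = $720.
Salem ships 50 of its 80, leaving 30.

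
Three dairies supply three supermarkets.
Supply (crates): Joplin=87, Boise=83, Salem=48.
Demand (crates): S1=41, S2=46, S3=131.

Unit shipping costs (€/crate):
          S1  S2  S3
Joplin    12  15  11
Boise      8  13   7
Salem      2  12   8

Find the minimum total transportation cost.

Optimal allocation:
  Joplin to S2: 39 × €15 = €585
  Joplin to S3: 48 × €11 = €528
  Boise to S3: 83 × €7 = €581
  Salem to S1: 41 × €2 = €82
  Salem to S2: 7 × €12 = €84
Total = 585 + 528 + 581 + 82 + 84 = €1860.
(Supply check: Joplin ships 87; Boise ships 83; Salem ships 48.)

1860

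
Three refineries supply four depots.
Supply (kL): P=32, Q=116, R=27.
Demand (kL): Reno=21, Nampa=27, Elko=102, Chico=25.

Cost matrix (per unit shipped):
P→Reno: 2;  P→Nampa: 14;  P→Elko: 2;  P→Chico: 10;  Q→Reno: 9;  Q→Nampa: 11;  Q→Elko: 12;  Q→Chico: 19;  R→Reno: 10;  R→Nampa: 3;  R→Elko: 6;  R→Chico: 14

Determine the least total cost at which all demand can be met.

1649

A cheapest plan:
  P to Elko: 32 × 2 = 64
  Q to Reno: 21 × 9 = 189
  Q to Elko: 70 × 12 = 840
  Q to Chico: 25 × 19 = 475
  R to Nampa: 27 × 3 = 81
Total = 64 + 189 + 840 + 475 + 81 = 1649.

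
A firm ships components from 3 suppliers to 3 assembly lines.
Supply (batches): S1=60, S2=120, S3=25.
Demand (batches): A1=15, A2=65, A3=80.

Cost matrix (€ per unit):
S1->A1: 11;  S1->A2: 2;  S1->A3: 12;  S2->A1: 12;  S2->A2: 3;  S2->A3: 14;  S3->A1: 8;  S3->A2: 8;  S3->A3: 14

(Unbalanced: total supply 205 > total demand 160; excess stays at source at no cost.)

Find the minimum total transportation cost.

1315

One minimum-cost allocation:
  S1->A3: 60 × €12 = €720
  S2->A2: 65 × €3 = €195
  S2->A3: 20 × €14 = €280
  S3->A1: 15 × €8 = €120
Total = 720 + 195 + 280 + 120 = €1315.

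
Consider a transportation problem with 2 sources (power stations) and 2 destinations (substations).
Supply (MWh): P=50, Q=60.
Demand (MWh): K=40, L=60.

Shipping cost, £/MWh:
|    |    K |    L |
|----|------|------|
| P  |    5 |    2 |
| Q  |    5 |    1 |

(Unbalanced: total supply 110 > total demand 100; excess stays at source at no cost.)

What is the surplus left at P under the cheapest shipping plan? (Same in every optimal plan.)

10

An optimal plan:
  P->K: 40 × £5 = £200
  Q->L: 60 × £1 = £60
Total cost = £260.
P ships 40 of its 50, leaving 10.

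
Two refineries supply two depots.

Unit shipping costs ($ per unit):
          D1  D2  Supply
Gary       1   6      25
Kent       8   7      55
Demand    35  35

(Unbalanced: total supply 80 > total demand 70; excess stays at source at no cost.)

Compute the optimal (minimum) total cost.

Optimal allocation:
  Gary–D1: 25 × $1 = $25
  Kent–D1: 10 × $8 = $80
  Kent–D2: 35 × $7 = $245
Total = 25 + 80 + 245 = $350.

350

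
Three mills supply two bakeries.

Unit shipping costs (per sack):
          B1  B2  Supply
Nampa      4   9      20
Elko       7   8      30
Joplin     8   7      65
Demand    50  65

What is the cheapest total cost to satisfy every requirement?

745

An optimal shipping plan:
  Nampa–B1: 20 sacks
  Elko–B1: 30 sacks
  Joplin–B2: 65 sacks
Total cost = 745.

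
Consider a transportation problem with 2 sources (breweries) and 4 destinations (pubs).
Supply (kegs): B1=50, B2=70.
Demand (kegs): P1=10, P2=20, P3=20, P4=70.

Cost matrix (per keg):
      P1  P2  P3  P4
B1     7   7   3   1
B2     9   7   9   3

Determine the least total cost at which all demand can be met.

A cheapest plan:
  B1->P1: 10 × 7 = 70
  B1->P3: 20 × 3 = 60
  B1->P4: 20 × 1 = 20
  B2->P2: 20 × 7 = 140
  B2->P4: 50 × 3 = 150
Total = 70 + 60 + 20 + 140 + 150 = 440.

440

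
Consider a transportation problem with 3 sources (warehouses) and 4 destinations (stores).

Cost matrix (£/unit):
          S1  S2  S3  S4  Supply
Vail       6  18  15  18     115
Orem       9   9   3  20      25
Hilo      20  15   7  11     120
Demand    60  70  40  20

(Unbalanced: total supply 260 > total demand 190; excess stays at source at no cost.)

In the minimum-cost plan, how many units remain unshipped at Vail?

Minimum-cost shipments:
  Vail->S1: 60 × £6 = £360
  Orem->S2: 25 × £9 = £225
  Hilo->S2: 45 × £15 = £675
  Hilo->S3: 40 × £7 = £280
  Hilo->S4: 20 × £11 = £220
Total cost = £1760.
Vail ships 60 of its 115, leaving 55.

55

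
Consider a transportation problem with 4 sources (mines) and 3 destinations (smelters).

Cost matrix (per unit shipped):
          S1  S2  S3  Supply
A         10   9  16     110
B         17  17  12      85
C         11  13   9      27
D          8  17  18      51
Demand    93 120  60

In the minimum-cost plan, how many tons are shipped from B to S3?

Optimal shipments:
  A to S2: 110 tons
  B to S1: 15 tons
  B to S2: 10 tons
  B to S3: 60 tons
  C to S1: 27 tons
  D to S1: 51 tons
Total cost = 2840.
So B→S3 carries 60 tons.

60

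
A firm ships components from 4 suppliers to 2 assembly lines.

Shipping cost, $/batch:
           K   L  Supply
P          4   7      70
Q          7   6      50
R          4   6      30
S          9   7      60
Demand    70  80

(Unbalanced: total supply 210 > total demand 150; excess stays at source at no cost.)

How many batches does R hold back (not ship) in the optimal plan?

0

Minimum-cost shipments:
  P→K: 70 × $4 = $280
  Q→L: 50 × $6 = $300
  R→L: 30 × $6 = $180
Total cost = $760.
R ships 30 of its 30, leaving 0.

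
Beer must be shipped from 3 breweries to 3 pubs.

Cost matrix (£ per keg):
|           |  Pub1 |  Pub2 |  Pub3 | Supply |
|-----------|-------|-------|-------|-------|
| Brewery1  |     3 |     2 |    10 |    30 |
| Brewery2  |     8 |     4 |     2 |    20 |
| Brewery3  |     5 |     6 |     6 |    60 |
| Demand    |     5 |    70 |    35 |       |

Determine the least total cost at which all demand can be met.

455

Optimal allocation:
  Brewery1–Pub2: 30 kegs
  Brewery2–Pub3: 20 kegs
  Brewery3–Pub1: 5 kegs
  Brewery3–Pub2: 40 kegs
  Brewery3–Pub3: 15 kegs
Total cost = £455.
(Supply check: Brewery1 ships 30; Brewery2 ships 20; Brewery3 ships 60.)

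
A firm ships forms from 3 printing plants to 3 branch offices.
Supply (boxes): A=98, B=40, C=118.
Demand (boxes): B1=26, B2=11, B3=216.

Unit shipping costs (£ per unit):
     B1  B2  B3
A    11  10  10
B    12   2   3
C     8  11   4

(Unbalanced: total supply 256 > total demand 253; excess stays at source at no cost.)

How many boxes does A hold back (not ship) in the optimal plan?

3

An optimal plan:
  A→B1: 26 × £11 = £286
  A→B3: 69 × £10 = £690
  B→B2: 11 × £2 = £22
  B→B3: 29 × £3 = £87
  C→B3: 118 × £4 = £472
Total cost = £1557.
A ships 95 of its 98, leaving 3.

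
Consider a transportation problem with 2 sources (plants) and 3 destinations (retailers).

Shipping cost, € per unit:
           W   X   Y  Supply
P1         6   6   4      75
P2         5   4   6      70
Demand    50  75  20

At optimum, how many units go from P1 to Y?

20

Solving gives:
  P1->W: 50 units
  P1->X: 5 units
  P1->Y: 20 units
  P2->X: 70 units
Total cost = €690.
So P1→Y carries 20 units.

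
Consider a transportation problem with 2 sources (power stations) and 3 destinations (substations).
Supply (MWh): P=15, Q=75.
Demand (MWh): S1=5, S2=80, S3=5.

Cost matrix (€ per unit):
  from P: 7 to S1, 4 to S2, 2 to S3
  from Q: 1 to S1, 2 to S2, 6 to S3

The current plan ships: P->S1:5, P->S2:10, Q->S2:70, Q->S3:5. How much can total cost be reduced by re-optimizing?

Current plan cost = 5·7 + 10·4 + 70·2 + 5·6 = €245.
Optimal plan:
  P–S2: 10 × €4 = €40
  P–S3: 5 × €2 = €10
  Q–S1: 5 × €1 = €5
  Q–S2: 70 × €2 = €140
Optimal cost = €195.
Saving = 245 − 195 = €50.

50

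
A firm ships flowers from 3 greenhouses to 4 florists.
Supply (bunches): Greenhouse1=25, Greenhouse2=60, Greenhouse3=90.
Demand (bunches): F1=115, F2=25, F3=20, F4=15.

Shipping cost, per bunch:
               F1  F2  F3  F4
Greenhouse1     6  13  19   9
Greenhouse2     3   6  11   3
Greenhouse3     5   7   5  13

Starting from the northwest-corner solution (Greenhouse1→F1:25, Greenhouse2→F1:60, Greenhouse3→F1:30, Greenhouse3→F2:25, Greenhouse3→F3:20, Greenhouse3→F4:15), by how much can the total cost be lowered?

Current plan cost = 25·6 + 60·3 + 30·5 + 25·7 + 20·5 + 15·13 = 950.
Optimal plan:
  Greenhouse1→F1: 25 × 6 = 150
  Greenhouse2→F1: 45 × 3 = 135
  Greenhouse2→F4: 15 × 3 = 45
  Greenhouse3→F1: 45 × 5 = 225
  Greenhouse3→F2: 25 × 7 = 175
  Greenhouse3→F3: 20 × 5 = 100
Optimal cost = 830.
Saving = 950 − 830 = 120.

120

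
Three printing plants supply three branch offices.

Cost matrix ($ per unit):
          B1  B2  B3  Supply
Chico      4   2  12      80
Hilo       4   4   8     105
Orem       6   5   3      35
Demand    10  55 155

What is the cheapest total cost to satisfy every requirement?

One minimum-cost allocation:
  Chico->B1: 10 × $4 = $40
  Chico->B2: 55 × $2 = $110
  Chico->B3: 15 × $12 = $180
  Hilo->B3: 105 × $8 = $840
  Orem->B3: 35 × $3 = $105
Total = 40 + 110 + 180 + 840 + 105 = $1275.

1275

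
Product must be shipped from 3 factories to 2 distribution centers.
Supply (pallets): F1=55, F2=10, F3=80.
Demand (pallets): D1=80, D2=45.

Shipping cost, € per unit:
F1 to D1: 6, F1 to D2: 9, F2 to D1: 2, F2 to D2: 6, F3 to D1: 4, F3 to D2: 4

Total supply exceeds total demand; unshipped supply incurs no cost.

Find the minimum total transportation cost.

Optimal allocation:
  F1 to D1: 35 × €6 = €210
  F2 to D1: 10 × €2 = €20
  F3 to D1: 35 × €4 = €140
  F3 to D2: 45 × €4 = €180
Total = 210 + 20 + 140 + 180 = €550.
(Supply check: F1 ships 35; F2 ships 10; F3 ships 80.)

550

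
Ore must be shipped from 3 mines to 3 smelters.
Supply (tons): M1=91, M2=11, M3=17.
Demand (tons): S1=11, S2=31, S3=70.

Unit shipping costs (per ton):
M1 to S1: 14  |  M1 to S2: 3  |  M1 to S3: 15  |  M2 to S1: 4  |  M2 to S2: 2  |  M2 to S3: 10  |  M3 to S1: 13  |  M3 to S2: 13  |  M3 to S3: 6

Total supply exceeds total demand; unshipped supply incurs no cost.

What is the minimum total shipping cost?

1034

An optimal shipping plan:
  M1–S2: 31 tons
  M1–S3: 53 tons
  M2–S1: 11 tons
  M3–S3: 17 tons
Total cost = 1034.
(Supply check: M1 ships 84; M2 ships 11; M3 ships 17.)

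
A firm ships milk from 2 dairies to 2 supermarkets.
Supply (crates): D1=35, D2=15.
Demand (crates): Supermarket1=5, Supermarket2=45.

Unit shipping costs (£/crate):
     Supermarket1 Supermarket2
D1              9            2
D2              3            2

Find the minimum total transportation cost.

Optimal allocation:
  D1–Supermarket2: 35 × £2 = £70
  D2–Supermarket1: 5 × £3 = £15
  D2–Supermarket2: 10 × £2 = £20
Total = 70 + 15 + 20 = £105.

105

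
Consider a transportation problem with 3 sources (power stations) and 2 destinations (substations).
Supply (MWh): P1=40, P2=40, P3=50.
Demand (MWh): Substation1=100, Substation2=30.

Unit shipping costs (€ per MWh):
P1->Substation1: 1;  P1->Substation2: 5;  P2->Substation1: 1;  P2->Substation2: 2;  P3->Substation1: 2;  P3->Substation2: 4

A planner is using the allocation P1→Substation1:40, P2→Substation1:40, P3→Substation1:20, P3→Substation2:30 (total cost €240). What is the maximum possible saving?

Current plan cost = 40·1 + 40·1 + 20·2 + 30·4 = €240.
Optimal plan:
  P1->Substation1: 40 MWh
  P2->Substation1: 10 MWh
  P2->Substation2: 30 MWh
  P3->Substation1: 50 MWh
Optimal cost = €210.
Saving = 240 − 210 = €30.

30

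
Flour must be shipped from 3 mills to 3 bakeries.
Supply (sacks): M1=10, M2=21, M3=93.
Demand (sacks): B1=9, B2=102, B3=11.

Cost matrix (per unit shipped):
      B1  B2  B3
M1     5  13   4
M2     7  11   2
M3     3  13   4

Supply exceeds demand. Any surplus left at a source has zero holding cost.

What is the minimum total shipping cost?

1355

Optimal allocation:
  M1→B2: 10 × 13 = 130
  M2→B2: 21 × 11 = 231
  M3→B1: 9 × 3 = 27
  M3→B2: 71 × 13 = 923
  M3→B3: 11 × 4 = 44
Total = 130 + 231 + 27 + 923 + 44 = 1355.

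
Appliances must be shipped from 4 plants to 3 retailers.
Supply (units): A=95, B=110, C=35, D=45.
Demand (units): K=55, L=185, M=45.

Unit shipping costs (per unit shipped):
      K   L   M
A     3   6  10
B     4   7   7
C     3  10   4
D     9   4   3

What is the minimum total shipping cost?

An optimal shipping plan:
  A to L: 95 units
  B to K: 55 units
  B to L: 55 units
  C to M: 35 units
  D to L: 35 units
  D to M: 10 units
Total cost = 1485.

1485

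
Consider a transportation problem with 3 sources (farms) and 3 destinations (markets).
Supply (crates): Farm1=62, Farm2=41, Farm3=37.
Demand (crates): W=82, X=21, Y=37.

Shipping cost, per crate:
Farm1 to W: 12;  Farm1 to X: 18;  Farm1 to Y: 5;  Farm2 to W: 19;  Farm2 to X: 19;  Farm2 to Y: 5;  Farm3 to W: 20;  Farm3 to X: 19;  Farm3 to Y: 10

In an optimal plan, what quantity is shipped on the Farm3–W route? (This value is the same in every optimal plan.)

Optimal shipments:
  Farm1 to W: 62 × 12 = 744
  Farm2 to W: 4 × 19 = 76
  Farm2 to Y: 37 × 5 = 185
  Farm3 to W: 16 × 20 = 320
  Farm3 to X: 21 × 19 = 399
Total cost = 1724.
So Farm3→W carries 16 crates.

16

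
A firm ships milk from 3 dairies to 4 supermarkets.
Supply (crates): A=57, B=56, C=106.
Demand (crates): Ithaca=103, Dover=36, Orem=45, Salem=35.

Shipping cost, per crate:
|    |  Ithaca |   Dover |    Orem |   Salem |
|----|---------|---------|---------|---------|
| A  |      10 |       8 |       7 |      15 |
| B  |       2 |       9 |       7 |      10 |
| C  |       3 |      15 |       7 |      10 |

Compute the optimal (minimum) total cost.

One minimum-cost allocation:
  A to Dover: 36 crates
  A to Orem: 21 crates
  B to Ithaca: 56 crates
  C to Ithaca: 47 crates
  C to Orem: 24 crates
  C to Salem: 35 crates
Total cost = 1206.

1206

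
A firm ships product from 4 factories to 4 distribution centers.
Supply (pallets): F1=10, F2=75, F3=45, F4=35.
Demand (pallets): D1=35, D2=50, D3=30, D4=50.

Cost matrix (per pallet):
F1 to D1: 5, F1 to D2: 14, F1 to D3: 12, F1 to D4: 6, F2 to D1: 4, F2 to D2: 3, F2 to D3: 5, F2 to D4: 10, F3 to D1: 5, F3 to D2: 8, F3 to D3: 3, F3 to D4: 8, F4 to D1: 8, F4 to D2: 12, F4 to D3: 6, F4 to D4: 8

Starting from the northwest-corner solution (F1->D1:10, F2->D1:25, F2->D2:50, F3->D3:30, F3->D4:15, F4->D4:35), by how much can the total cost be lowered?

Current plan cost = 10·5 + 25·4 + 50·3 + 30·3 + 15·8 + 35·8 = 790.
Optimal plan:
  F1 to D4: 10 × 6 = 60
  F2 to D1: 25 × 4 = 100
  F2 to D2: 50 × 3 = 150
  F3 to D1: 10 × 5 = 50
  F3 to D3: 30 × 3 = 90
  F3 to D4: 5 × 8 = 40
  F4 to D4: 35 × 8 = 280
Optimal cost = 770.
Saving = 790 − 770 = 20.

20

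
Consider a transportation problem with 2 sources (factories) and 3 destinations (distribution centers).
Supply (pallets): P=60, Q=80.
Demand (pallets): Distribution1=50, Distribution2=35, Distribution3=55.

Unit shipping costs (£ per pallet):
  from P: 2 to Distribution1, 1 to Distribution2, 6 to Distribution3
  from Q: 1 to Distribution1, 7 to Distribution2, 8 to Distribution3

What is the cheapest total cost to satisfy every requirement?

One minimum-cost allocation:
  P–Distribution2: 35 × £1 = £35
  P–Distribution3: 25 × £6 = £150
  Q–Distribution1: 50 × £1 = £50
  Q–Distribution3: 30 × £8 = £240
Total = 35 + 150 + 50 + 240 = £475.

475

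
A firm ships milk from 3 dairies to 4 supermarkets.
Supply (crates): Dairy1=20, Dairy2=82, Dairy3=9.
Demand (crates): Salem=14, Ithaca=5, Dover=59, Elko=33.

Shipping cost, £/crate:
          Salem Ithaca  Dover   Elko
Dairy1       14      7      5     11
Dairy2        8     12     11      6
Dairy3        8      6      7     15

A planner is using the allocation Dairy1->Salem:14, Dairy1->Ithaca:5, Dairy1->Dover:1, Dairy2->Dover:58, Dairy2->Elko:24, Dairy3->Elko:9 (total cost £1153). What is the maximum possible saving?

Current plan cost = 14·14 + 5·7 + 1·5 + 58·11 + 24·6 + 9·15 = £1153.
Optimal plan:
  Dairy1–Dover: 20 × £5 = £100
  Dairy2–Salem: 14 × £8 = £112
  Dairy2–Dover: 35 × £11 = £385
  Dairy2–Elko: 33 × £6 = £198
  Dairy3–Ithaca: 5 × £6 = £30
  Dairy3–Dover: 4 × £7 = £28
Optimal cost = £853.
Saving = 1153 − 853 = £300.

300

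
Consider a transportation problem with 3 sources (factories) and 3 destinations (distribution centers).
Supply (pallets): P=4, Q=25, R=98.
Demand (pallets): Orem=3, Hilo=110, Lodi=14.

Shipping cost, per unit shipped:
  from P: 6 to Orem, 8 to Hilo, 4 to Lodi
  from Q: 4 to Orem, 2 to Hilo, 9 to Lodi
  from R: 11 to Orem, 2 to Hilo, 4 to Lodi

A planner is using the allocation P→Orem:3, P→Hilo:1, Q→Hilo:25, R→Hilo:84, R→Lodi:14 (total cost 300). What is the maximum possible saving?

12

Current plan cost = 3·6 + 1·8 + 25·2 + 84·2 + 14·4 = 300.
Optimal plan:
  P→Lodi: 4 × 4 = 16
  Q→Orem: 3 × 4 = 12
  Q→Hilo: 22 × 2 = 44
  R→Hilo: 88 × 2 = 176
  R→Lodi: 10 × 4 = 40
Optimal cost = 288.
Saving = 300 − 288 = 12.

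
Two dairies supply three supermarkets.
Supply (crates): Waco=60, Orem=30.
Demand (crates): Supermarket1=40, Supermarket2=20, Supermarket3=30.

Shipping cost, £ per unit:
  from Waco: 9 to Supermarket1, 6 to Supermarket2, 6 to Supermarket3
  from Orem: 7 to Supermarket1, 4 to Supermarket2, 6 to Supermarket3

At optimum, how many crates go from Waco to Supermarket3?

30

Solving gives:
  Waco to Supermarket1: 10 × £9 = £90
  Waco to Supermarket2: 20 × £6 = £120
  Waco to Supermarket3: 30 × £6 = £180
  Orem to Supermarket1: 30 × £7 = £210
Total cost = £600.
So Waco→Supermarket3 carries 30 crates.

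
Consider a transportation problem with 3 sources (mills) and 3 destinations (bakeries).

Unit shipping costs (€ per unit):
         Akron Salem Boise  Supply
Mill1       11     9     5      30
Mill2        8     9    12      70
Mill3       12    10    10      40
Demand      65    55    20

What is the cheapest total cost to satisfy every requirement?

An optimal shipping plan:
  Mill1->Salem: 10 × €9 = €90
  Mill1->Boise: 20 × €5 = €100
  Mill2->Akron: 65 × €8 = €520
  Mill2->Salem: 5 × €9 = €45
  Mill3->Salem: 40 × €10 = €400
Total = 90 + 100 + 520 + 45 + 400 = €1155.

1155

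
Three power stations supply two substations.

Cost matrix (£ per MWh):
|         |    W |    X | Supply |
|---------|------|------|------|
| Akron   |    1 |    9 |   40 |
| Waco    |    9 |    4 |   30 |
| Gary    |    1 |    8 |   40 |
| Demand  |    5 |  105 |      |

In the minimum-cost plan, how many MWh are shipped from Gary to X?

40

Solving gives:
  Akron to W: 5 MWh
  Akron to X: 35 MWh
  Waco to X: 30 MWh
  Gary to X: 40 MWh
Total cost = £760.
So Gary→X carries 40 MWh.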